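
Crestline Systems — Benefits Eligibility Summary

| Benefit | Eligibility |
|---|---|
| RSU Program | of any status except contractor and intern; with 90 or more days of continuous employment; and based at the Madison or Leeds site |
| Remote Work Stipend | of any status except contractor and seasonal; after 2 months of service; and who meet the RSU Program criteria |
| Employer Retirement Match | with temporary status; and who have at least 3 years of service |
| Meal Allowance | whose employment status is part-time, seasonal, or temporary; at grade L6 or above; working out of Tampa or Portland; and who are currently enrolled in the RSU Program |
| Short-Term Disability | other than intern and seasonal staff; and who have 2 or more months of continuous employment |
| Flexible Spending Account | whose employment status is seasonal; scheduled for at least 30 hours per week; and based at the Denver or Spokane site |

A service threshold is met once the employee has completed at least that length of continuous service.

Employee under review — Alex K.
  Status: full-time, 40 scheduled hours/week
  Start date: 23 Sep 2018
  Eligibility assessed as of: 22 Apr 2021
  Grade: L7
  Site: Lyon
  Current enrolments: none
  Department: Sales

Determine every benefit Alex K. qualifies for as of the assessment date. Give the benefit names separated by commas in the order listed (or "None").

Short-Term Disability

Service from 23 Sep 2018 to 22 Apr 2021: 942 days.
RSU Program — status full-time ✓ (not excluded); service 942 days ≥ 90 days ✓; site Lyon ✗ (not Madison or Leeds) → not eligible.
Remote Work Stipend — status full-time ✓ (not excluded); service 942 days ≥ 2 months (≈60 days) ✓; not eligible for RSU Program ✗ → not eligible.
Employer Retirement Match — status full-time ✗ (requires temporary) → not eligible.
Meal Allowance — status full-time ✗ (requires part-time, seasonal, or temporary) → not eligible.
Short-Term Disability — status full-time ✓ (not excluded); service 942 days ≥ 2 months (≈60 days) ✓ → eligible.
Flexible Spending Account — status full-time ✗ (requires seasonal) → not eligible.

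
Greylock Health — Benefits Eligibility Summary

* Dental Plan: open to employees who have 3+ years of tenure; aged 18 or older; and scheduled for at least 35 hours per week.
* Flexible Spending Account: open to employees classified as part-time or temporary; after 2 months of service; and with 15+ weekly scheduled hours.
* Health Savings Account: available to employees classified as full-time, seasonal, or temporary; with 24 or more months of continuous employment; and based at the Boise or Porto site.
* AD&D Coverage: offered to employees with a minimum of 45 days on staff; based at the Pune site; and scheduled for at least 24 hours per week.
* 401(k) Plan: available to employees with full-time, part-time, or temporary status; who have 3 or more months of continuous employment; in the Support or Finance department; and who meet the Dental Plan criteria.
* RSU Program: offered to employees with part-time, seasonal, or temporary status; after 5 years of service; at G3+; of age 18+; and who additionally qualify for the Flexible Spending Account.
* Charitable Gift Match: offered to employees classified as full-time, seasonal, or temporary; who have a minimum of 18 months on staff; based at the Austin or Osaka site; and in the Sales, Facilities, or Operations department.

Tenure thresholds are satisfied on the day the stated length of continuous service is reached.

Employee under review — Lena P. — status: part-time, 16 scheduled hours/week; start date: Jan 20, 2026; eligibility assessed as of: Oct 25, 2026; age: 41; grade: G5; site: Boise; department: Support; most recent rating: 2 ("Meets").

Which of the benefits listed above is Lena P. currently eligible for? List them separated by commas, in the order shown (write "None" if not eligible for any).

Service from Jan 20, 2026 to Oct 25, 2026: 278 days.
Dental Plan — service 278 days < 3 years (≈1095 days) ✗ → not eligible.
Flexible Spending Account — status part-time ✓; service 278 days ≥ 2 months (≈60 days) ✓; 16 hrs/wk ≥ 15 ✓ → eligible.
Health Savings Account — status part-time ✗ (requires full-time, seasonal, or temporary) → not eligible.
AD&D Coverage — service 278 days ≥ 45 days ✓; site Boise ✗ (not Pune) → not eligible.
401(k) Plan — status part-time ✓; service 278 days ≥ 3 months (≈90 days) ✓; dept Support ✓; not eligible for Dental Plan ✗ → not eligible.
RSU Program — status part-time ✓; service 278 days < 5 years (≈1825 days) ✗ → not eligible.
Charitable Gift Match — status part-time ✗ (requires full-time, seasonal, or temporary) → not eligible.

Flexible Spending Account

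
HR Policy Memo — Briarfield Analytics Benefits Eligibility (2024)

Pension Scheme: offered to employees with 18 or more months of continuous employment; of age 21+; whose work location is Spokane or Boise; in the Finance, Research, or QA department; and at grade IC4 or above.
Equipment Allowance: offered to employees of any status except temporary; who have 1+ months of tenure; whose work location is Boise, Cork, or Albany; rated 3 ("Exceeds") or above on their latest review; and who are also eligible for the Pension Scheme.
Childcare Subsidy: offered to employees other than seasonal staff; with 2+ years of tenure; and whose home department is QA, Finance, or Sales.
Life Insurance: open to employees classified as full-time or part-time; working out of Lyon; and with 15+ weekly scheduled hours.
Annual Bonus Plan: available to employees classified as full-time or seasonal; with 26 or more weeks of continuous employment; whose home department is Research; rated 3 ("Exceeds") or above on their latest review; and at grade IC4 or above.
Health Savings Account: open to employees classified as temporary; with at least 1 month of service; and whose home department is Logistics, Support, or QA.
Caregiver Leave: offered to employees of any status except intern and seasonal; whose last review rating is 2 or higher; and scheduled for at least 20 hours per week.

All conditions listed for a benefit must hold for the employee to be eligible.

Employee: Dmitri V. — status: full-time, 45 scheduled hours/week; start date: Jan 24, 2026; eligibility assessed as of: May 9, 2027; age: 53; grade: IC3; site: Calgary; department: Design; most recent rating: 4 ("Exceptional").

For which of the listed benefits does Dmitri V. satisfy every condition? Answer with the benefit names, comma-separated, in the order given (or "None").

Caregiver Leave

Service from Jan 24, 2026 to May 9, 2027: 470 days.
Pension Scheme — service 470 days < 18 months (≈540 days) ✗ → not eligible.
Equipment Allowance — status full-time ✓ (not excluded); service 470 days ≥ 1 month (≈30 days) ✓; site Calgary ✗ (not Boise, Cork, or Albany) → not eligible.
Childcare Subsidy — status full-time ✓ (not excluded); service 470 days < 2 years (≈730 days) ✗ → not eligible.
Life Insurance — status full-time ✓; site Calgary ✗ (not Lyon) → not eligible.
Annual Bonus Plan — status full-time ✓; service 470 days ≥ 26 weeks (≈182 days) ✓; dept Design ✗ → not eligible.
Health Savings Account — status full-time ✗ (requires temporary) → not eligible.
Caregiver Leave — status full-time ✓ (not excluded); rating 4 ≥ 2 ✓; 45 hrs/wk ≥ 20 ✓ → eligible.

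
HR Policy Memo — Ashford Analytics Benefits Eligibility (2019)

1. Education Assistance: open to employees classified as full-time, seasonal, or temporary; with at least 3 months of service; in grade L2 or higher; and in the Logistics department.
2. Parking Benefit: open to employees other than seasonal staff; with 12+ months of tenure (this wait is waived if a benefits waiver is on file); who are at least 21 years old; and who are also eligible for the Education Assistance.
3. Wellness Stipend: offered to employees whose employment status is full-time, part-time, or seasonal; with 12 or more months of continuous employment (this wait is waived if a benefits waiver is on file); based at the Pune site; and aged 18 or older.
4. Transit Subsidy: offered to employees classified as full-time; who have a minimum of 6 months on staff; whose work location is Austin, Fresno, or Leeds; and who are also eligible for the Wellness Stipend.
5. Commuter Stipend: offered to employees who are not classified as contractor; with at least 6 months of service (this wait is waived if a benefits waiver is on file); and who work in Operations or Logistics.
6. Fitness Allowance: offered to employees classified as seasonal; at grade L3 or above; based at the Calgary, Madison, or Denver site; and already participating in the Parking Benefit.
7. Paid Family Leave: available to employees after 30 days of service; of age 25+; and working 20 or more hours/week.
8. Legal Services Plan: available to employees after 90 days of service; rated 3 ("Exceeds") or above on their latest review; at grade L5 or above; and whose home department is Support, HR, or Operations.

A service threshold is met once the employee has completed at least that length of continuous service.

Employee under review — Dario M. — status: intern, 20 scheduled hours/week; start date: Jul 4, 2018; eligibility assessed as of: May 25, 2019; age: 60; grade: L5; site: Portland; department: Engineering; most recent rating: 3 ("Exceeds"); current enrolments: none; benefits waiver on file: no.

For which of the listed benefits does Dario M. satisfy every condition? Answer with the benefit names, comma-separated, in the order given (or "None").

Paid Family Leave

Service from Jul 4, 2018 to May 25, 2019: 325 days.
Education Assistance — status intern ✗ (requires full-time, seasonal, or temporary) → not eligible.
Parking Benefit — status intern ✓ (not excluded); no waiver, service 325 days < 12 months (≈360 days) ✗ → not eligible.
Wellness Stipend — status intern ✗ (requires full-time, part-time, or seasonal) → not eligible.
Transit Subsidy — status intern ✗ (requires full-time) → not eligible.
Commuter Stipend — status intern ✓ (not excluded); no waiver, service 325 days ≥ 6 months (≈180 days) ✓; dept Engineering ✗ → not eligible.
Fitness Allowance — status intern ✗ (requires seasonal) → not eligible.
Paid Family Leave — service 325 days ≥ 30 days ✓; age 60 ≥ 25 ✓; 20 hrs/wk ≥ 20 ✓ → eligible.
Legal Services Plan — service 325 days ≥ 90 days ✓; rating 3 ≥ 3 ✓; grade L5 ≥ L5 ✓; dept Engineering ✗ → not eligible.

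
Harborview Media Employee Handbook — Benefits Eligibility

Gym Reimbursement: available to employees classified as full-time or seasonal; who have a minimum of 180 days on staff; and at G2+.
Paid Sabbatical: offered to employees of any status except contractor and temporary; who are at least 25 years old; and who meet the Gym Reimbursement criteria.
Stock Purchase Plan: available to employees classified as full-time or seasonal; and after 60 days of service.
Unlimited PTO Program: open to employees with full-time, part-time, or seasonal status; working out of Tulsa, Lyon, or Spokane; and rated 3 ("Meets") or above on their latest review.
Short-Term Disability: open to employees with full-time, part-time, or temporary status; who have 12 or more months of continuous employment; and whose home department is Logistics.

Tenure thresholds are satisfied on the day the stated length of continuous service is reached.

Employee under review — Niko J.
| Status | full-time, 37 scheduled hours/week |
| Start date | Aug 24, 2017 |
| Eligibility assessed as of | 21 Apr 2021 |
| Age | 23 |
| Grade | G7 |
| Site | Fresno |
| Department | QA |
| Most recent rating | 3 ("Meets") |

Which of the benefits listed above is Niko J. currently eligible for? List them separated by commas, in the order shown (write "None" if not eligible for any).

Service from Aug 24, 2017 to 21 Apr 2021: 1336 days.
Gym Reimbursement — status full-time ✓; service 1336 days ≥ 180 days ✓; grade G7 ≥ G2 ✓ → eligible.
Paid Sabbatical — status full-time ✓ (not excluded); age 23 < 25 ✗ → not eligible.
Stock Purchase Plan — status full-time ✓; service 1336 days ≥ 60 days ✓ → eligible.
Unlimited PTO Program — status full-time ✓; site Fresno ✗ (not Tulsa, Lyon, or Spokane) → not eligible.
Short-Term Disability — status full-time ✓; service 1336 days ≥ 12 months (≈360 days) ✓; dept QA ✗ → not eligible.

Gym Reimbursement, Stock Purchase Plan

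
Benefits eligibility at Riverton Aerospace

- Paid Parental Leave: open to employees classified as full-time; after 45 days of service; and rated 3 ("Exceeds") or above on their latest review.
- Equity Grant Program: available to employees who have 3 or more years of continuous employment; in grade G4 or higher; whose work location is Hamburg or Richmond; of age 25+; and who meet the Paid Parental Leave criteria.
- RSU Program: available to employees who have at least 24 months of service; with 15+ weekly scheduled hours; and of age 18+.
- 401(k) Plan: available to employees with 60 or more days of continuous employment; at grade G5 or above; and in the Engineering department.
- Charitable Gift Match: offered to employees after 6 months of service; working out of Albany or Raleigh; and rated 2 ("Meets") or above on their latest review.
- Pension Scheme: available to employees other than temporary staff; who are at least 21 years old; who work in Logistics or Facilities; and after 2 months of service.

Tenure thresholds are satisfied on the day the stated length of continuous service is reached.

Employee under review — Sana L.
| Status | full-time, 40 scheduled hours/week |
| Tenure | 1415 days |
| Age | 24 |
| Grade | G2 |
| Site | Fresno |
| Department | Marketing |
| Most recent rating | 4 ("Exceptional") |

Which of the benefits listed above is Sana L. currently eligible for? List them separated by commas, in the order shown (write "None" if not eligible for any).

Paid Parental Leave — status full-time ✓; service 1415 days ≥ 45 days ✓; rating 4 ≥ 3 ✓ → eligible.
Equity Grant Program — service 1415 days ≥ 3 years (≈1095 days) ✓; grade G2 < G4 ✗ → not eligible.
RSU Program — service 1415 days ≥ 24 months (≈720 days) ✓; 40 hrs/wk ≥ 15 ✓; age 24 ≥ 18 ✓ → eligible.
401(k) Plan — service 1415 days ≥ 60 days ✓; grade G2 < G5 ✗ → not eligible.
Charitable Gift Match — service 1415 days ≥ 6 months (≈180 days) ✓; site Fresno ✗ (not Albany or Raleigh) → not eligible.
Pension Scheme — status full-time ✓ (not excluded); age 24 ≥ 21 ✓; dept Marketing ✗ → not eligible.

Paid Parental Leave, RSU Program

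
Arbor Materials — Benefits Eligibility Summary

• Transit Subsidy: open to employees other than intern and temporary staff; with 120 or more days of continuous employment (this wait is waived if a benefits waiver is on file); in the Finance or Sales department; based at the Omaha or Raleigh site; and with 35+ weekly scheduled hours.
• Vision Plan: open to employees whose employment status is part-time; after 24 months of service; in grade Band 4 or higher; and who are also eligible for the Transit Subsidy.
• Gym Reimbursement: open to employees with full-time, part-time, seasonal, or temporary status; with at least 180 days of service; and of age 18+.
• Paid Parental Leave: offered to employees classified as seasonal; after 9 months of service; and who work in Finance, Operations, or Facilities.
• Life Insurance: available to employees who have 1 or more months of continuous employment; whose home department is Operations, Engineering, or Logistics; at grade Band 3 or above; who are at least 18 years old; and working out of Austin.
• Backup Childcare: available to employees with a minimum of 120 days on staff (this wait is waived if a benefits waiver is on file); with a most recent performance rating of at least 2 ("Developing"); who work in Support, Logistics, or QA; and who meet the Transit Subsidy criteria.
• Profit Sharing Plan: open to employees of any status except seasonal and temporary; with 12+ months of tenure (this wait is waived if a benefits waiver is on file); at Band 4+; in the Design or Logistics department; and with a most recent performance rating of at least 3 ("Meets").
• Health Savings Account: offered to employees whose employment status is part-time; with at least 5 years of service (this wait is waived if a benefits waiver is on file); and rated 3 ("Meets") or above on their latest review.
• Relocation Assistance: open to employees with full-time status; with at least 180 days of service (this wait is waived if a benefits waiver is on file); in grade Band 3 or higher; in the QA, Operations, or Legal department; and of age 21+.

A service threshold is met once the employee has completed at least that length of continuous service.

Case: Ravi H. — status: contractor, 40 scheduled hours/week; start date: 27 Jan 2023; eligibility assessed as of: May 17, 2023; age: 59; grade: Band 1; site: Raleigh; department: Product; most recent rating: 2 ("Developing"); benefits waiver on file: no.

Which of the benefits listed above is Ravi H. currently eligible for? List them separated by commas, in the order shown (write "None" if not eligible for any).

None

Service from 27 Jan 2023 to May 17, 2023: 110 days.
Transit Subsidy — status contractor ✓ (not excluded); no waiver, service 110 days < 120 days ✗ → not eligible.
Vision Plan — status contractor ✗ (requires part-time) → not eligible.
Gym Reimbursement — status contractor ✗ (requires full-time, part-time, seasonal, or temporary) → not eligible.
Paid Parental Leave — status contractor ✗ (requires seasonal) → not eligible.
Life Insurance — service 110 days ≥ 1 month (≈30 days) ✓; dept Product ✗ → not eligible.
Backup Childcare — no waiver, service 110 days < 120 days ✗ → not eligible.
Profit Sharing Plan — status contractor ✓ (not excluded); no waiver, service 110 days < 12 months (≈360 days) ✗ → not eligible.
Health Savings Account — status contractor ✗ (requires part-time) → not eligible.
Relocation Assistance — status contractor ✗ (requires full-time) → not eligible.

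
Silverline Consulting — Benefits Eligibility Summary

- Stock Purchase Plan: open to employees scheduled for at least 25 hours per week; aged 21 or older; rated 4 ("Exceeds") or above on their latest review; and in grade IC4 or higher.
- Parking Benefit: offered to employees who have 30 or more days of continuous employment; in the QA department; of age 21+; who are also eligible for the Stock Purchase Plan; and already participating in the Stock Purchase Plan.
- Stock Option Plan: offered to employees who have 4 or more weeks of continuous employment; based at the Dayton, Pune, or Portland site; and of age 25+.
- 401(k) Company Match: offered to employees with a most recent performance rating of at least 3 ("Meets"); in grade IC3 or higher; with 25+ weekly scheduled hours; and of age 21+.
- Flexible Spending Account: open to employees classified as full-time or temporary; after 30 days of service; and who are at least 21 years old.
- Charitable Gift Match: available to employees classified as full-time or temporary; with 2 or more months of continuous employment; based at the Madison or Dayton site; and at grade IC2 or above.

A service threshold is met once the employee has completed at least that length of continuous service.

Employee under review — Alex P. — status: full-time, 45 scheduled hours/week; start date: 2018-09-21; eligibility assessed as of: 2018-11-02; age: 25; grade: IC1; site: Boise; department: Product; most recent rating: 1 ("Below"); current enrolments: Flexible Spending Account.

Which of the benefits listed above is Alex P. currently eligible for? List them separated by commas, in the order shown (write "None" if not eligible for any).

Service from 2018-09-21 to 2018-11-02: 42 days.
Stock Purchase Plan — 45 hrs/wk ≥ 25 ✓; age 25 ≥ 21 ✓; rating 1 < 4 ✗ → not eligible.
Parking Benefit — service 42 days ≥ 30 days ✓; dept Product ✗ → not eligible.
Stock Option Plan — service 42 days ≥ 4 weeks (≈28 days) ✓; site Boise ✗ (not Dayton, Pune, or Portland) → not eligible.
401(k) Company Match — rating 1 < 3 ✗ → not eligible.
Flexible Spending Account — status full-time ✓; service 42 days ≥ 30 days ✓; age 25 ≥ 21 ✓ → eligible.
Charitable Gift Match — status full-time ✓; service 42 days < 2 months (≈60 days) ✗ → not eligible.

Flexible Spending Account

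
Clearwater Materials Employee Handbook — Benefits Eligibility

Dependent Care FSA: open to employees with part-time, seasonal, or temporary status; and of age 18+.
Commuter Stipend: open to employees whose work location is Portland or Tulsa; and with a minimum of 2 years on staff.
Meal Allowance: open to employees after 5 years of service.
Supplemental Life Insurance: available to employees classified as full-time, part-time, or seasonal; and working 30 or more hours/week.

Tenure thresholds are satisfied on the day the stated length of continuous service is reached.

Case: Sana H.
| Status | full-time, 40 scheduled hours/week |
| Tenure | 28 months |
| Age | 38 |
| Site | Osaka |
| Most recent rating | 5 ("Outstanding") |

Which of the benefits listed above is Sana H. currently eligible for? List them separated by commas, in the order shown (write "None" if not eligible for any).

Dependent Care FSA — status full-time ✗ (requires part-time, seasonal, or temporary) → not eligible.
Commuter Stipend — site Osaka ✗ (not Portland or Tulsa) → not eligible.
Meal Allowance — service 28 months < 5 years (≈1825 days) ✗ → not eligible.
Supplemental Life Insurance — status full-time ✓; 40 hrs/wk ≥ 30 ✓ → eligible.

Supplemental Life Insurance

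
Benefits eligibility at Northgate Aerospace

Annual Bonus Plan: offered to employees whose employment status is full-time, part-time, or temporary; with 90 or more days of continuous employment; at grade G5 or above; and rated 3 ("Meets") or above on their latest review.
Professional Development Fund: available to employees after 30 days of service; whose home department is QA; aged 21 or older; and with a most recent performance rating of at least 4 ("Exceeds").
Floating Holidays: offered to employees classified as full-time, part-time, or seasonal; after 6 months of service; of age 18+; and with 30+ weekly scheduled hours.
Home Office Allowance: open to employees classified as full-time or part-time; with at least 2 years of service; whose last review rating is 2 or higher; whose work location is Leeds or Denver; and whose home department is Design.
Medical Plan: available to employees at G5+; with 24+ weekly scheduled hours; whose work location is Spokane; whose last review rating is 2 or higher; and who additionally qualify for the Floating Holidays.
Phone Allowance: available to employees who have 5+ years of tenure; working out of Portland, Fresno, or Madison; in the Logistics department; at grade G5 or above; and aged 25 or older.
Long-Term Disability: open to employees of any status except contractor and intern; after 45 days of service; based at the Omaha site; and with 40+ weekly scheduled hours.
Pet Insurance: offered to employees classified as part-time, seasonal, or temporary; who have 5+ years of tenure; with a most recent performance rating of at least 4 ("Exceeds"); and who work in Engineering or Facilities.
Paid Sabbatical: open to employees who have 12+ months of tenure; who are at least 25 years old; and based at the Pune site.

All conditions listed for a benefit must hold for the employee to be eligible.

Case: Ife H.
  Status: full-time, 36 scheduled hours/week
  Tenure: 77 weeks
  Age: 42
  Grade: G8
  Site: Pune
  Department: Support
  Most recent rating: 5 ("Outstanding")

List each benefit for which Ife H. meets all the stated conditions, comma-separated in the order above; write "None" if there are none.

Annual Bonus Plan, Floating Holidays, Paid Sabbatical

Annual Bonus Plan — status full-time ✓; service 77 weeks ≥ 90 days ✓; grade G8 ≥ G5 ✓; rating 5 ≥ 3 ✓ → eligible.
Professional Development Fund — service 77 weeks ≥ 30 days ✓; dept Support ✗ → not eligible.
Floating Holidays — status full-time ✓; service 77 weeks ≥ 6 months (≈180 days) ✓; age 42 ≥ 18 ✓; 36 hrs/wk ≥ 30 ✓ → eligible.
Home Office Allowance — status full-time ✓; service 77 weeks < 2 years (≈730 days) ✗ → not eligible.
Medical Plan — grade G8 ≥ G5 ✓; 36 hrs/wk ≥ 24 ✓; site Pune ✗ (not Spokane) → not eligible.
Phone Allowance — service 77 weeks < 5 years (≈1825 days) ✗ → not eligible.
Long-Term Disability — status full-time ✓ (not excluded); service 77 weeks ≥ 45 days ✓; site Pune ✗ (not Omaha) → not eligible.
Pet Insurance — status full-time ✗ (requires part-time, seasonal, or temporary) → not eligible.
Paid Sabbatical — service 77 weeks ≥ 12 months (≈360 days) ✓; age 42 ≥ 25 ✓; site Pune ✓ → eligible.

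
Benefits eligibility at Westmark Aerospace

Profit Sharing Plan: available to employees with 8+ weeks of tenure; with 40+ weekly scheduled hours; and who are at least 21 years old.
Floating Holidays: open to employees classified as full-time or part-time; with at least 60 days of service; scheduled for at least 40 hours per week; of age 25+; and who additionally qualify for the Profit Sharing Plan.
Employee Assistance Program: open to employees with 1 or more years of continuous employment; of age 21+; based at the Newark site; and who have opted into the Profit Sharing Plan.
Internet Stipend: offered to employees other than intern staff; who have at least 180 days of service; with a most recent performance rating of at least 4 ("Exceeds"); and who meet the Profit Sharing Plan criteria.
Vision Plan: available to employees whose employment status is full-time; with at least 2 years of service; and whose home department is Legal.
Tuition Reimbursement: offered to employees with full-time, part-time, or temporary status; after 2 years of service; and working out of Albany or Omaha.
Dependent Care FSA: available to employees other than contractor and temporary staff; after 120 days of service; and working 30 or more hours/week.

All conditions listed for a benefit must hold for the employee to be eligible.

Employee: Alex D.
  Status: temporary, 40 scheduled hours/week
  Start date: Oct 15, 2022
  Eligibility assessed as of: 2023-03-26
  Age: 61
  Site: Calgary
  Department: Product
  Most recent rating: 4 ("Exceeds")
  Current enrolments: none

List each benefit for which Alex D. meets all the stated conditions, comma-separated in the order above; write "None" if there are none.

Profit Sharing Plan

Service from Oct 15, 2022 to 2023-03-26: 162 days.
Profit Sharing Plan — service 162 days ≥ 8 weeks (≈56 days) ✓; 40 hrs/wk ≥ 40 ✓; age 61 ≥ 21 ✓ → eligible.
Floating Holidays — status temporary ✗ (requires full-time or part-time) → not eligible.
Employee Assistance Program — service 162 days < 1 year (≈365 days) ✗ → not eligible.
Internet Stipend — status temporary ✓ (not excluded); service 162 days < 180 days ✗ → not eligible.
Vision Plan — status temporary ✗ (requires full-time) → not eligible.
Tuition Reimbursement — status temporary ✓; service 162 days < 2 years (≈730 days) ✗ → not eligible.
Dependent Care FSA — status temporary ✗ (excluded) → not eligible.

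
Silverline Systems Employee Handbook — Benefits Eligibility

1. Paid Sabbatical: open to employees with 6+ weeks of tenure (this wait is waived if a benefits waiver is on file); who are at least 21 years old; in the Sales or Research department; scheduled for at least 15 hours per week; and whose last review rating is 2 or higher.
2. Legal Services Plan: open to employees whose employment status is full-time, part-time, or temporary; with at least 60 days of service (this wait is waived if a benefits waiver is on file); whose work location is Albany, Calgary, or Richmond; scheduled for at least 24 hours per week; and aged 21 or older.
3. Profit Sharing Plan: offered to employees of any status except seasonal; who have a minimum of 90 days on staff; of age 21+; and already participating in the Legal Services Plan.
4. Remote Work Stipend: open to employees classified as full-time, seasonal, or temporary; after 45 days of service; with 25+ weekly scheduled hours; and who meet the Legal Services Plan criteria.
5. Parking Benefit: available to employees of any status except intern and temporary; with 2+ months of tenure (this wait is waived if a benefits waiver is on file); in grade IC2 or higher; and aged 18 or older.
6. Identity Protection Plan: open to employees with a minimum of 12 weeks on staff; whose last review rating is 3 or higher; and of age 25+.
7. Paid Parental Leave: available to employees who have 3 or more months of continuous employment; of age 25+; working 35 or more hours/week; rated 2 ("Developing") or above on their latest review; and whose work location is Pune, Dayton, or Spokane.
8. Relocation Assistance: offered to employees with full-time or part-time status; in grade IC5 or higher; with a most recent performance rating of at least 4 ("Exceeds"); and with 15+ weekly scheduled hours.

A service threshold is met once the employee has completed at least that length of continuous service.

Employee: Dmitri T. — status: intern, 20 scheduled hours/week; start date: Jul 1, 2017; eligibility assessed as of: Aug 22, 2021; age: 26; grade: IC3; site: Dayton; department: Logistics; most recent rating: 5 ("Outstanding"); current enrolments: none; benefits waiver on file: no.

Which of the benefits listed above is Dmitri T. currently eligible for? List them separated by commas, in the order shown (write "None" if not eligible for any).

Service from Jul 1, 2017 to Aug 22, 2021: 1513 days.
Paid Sabbatical — no waiver, service 1513 days ≥ 6 weeks (≈42 days) ✓; age 26 ≥ 21 ✓; dept Logistics ✗ → not eligible.
Legal Services Plan — status intern ✗ (requires full-time, part-time, or temporary) → not eligible.
Profit Sharing Plan — status intern ✓ (not excluded); service 1513 days ≥ 90 days ✓; age 26 ≥ 21 ✓; not enrolled in Legal Services Plan ✗ → not eligible.
Remote Work Stipend — status intern ✗ (requires full-time, seasonal, or temporary) → not eligible.
Parking Benefit — status intern ✗ (excluded) → not eligible.
Identity Protection Plan — service 1513 days ≥ 12 weeks (≈84 days) ✓; rating 5 ≥ 3 ✓; age 26 ≥ 25 ✓ → eligible.
Paid Parental Leave — service 1513 days ≥ 3 months (≈90 days) ✓; age 26 ≥ 25 ✓; 20 hrs/wk < 35 ✗ → not eligible.
Relocation Assistance — status intern ✗ (requires full-time or part-time) → not eligible.

Identity Protection Plan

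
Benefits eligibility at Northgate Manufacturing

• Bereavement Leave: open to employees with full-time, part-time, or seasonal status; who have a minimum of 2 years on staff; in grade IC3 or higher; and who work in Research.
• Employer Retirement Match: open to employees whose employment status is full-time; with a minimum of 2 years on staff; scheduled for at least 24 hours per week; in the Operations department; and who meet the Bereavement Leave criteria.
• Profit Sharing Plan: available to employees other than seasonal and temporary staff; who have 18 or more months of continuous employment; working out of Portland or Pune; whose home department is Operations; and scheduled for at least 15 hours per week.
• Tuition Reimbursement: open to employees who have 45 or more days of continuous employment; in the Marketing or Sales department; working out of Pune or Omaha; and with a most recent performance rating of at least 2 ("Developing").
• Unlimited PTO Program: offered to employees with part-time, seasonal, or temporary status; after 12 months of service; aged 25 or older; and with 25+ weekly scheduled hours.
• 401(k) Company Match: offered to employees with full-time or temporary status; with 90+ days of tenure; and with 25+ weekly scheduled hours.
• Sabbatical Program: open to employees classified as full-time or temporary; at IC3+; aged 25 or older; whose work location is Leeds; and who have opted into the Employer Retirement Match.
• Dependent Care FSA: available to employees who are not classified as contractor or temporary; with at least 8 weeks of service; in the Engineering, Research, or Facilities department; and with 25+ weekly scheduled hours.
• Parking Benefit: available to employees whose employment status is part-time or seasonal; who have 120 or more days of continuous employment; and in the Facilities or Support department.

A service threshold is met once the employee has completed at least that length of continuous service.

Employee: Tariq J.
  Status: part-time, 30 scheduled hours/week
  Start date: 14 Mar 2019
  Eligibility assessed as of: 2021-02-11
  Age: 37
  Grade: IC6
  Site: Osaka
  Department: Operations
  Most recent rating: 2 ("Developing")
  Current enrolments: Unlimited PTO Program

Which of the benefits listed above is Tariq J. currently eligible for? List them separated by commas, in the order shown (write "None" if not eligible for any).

Unlimited PTO Program

Service from 14 Mar 2019 to 2021-02-11: 700 days.
Bereavement Leave — status part-time ✓; service 700 days < 2 years (≈730 days) ✗ → not eligible.
Employer Retirement Match — status part-time ✗ (requires full-time) → not eligible.
Profit Sharing Plan — status part-time ✓ (not excluded); service 700 days ≥ 18 months (≈540 days) ✓; site Osaka ✗ (not Portland or Pune) → not eligible.
Tuition Reimbursement — service 700 days ≥ 45 days ✓; dept Operations ✗ → not eligible.
Unlimited PTO Program — status part-time ✓; service 700 days ≥ 12 months (≈360 days) ✓; age 37 ≥ 25 ✓; 30 hrs/wk ≥ 25 ✓ → eligible.
401(k) Company Match — status part-time ✗ (requires full-time or temporary) → not eligible.
Sabbatical Program — status part-time ✗ (requires full-time or temporary) → not eligible.
Dependent Care FSA — status part-time ✓ (not excluded); service 700 days ≥ 8 weeks (≈56 days) ✓; dept Operations ✗ → not eligible.
Parking Benefit — status part-time ✓; service 700 days ≥ 120 days ✓; dept Operations ✗ → not eligible.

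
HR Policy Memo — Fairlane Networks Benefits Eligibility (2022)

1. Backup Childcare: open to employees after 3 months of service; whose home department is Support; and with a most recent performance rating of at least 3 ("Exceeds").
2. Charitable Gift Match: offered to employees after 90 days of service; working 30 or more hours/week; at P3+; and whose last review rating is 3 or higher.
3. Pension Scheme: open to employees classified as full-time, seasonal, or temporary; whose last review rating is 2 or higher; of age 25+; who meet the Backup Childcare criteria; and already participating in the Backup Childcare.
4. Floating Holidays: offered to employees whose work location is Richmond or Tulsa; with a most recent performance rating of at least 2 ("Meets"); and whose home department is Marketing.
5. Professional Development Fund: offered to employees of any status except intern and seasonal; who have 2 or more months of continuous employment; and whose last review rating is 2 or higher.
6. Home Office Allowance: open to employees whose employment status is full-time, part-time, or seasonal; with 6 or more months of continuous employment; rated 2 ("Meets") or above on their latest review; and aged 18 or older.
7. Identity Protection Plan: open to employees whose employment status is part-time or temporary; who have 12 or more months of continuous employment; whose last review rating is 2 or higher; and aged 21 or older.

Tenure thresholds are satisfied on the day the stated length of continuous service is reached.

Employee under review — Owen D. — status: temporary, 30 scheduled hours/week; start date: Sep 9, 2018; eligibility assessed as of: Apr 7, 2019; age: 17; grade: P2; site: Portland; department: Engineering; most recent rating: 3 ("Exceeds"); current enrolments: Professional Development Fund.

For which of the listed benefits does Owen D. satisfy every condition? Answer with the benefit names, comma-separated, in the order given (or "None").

Professional Development Fund

Service from Sep 9, 2018 to Apr 7, 2019: 210 days.
Backup Childcare — service 210 days ≥ 3 months (≈90 days) ✓; dept Engineering ✗ → not eligible.
Charitable Gift Match — service 210 days ≥ 90 days ✓; 30 hrs/wk ≥ 30 ✓; grade P2 < P3 ✗ → not eligible.
Pension Scheme — status temporary ✓; rating 3 ≥ 2 ✓; age 17 < 25 ✗ → not eligible.
Floating Holidays — site Portland ✗ (not Richmond or Tulsa) → not eligible.
Professional Development Fund — status temporary ✓ (not excluded); service 210 days ≥ 2 months (≈60 days) ✓; rating 3 ≥ 2 ✓ → eligible.
Home Office Allowance — status temporary ✗ (requires full-time, part-time, or seasonal) → not eligible.
Identity Protection Plan — status temporary ✓; service 210 days < 12 months (≈360 days) ✗ → not eligible.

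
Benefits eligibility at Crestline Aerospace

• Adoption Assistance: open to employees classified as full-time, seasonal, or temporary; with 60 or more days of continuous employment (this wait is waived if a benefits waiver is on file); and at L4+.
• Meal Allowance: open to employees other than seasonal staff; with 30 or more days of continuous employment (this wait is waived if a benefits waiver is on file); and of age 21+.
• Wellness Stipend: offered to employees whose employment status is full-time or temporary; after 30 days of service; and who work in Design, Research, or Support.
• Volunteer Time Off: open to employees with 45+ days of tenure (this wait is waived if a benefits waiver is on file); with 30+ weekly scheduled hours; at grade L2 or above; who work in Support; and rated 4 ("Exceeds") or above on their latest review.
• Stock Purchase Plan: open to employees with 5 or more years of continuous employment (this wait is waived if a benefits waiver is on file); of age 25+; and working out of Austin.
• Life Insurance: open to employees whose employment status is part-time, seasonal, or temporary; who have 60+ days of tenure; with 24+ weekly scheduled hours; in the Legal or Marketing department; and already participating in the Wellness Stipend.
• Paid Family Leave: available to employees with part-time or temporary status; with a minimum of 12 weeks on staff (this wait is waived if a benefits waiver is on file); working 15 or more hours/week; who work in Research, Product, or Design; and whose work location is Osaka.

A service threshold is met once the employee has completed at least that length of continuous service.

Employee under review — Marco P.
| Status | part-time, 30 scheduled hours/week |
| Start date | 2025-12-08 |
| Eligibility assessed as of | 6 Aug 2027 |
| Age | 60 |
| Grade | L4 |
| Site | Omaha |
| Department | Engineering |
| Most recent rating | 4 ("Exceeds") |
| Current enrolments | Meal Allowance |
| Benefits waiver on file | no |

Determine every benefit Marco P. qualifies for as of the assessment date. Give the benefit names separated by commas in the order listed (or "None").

Meal Allowance

Service from 2025-12-08 to 6 Aug 2027: 606 days.
Adoption Assistance — status part-time ✗ (requires full-time, seasonal, or temporary) → not eligible.
Meal Allowance — status part-time ✓ (not excluded); no waiver, service 606 days ≥ 30 days ✓; age 60 ≥ 21 ✓ → eligible.
Wellness Stipend — status part-time ✗ (requires full-time or temporary) → not eligible.
Volunteer Time Off — no waiver, service 606 days ≥ 45 days ✓; 30 hrs/wk ≥ 30 ✓; grade L4 ≥ L2 ✓; dept Engineering ✗ → not eligible.
Stock Purchase Plan — no waiver, service 606 days < 5 years (≈1825 days) ✗ → not eligible.
Life Insurance — status part-time ✓; service 606 days ≥ 60 days ✓; 30 hrs/wk ≥ 24 ✓; dept Engineering ✗ → not eligible.
Paid Family Leave — status part-time ✓; no waiver, service 606 days ≥ 12 weeks (≈84 days) ✓; 30 hrs/wk ≥ 15 ✓; dept Engineering ✗ → not eligible.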